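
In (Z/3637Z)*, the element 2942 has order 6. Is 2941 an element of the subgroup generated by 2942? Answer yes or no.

yes

⟨2942⟩ has order 6; its elements mod 3637 are {1, 695, 696, 2941, 2942, 3636}.
2941 is in this set.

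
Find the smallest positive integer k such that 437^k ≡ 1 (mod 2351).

1175

The order of 437 must divide p − 1 = 2350 = 2 · 5^2 · 47.
Divisors: 1, 2, 5, 10, 25, 47, 50, 94, 235, 470, 1175, 2350.
Check each in increasing order: 437^1 ≡ 437;  437^2 ≡ 538;  437^5 ≡ 877;  437^10 ≡ 352;  437^25 ≡ 588;  437^47 ≡ 1200;  437^50 ≡ 147;  437^94 ≡ 1188;  437^235 ≡ 1771;  437^470 ≡ 207;  437^1175 ≡ 1.
Smallest exponent giving 1 is 1175.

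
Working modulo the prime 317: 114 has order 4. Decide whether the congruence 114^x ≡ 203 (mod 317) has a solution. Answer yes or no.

yes

203 ∈ ⟨114⟩ iff 203^4 ≡ 1 (mod 317), since |⟨114⟩| = 4.
203^4 mod 317 = 1.
Since 1 = 1, 203 lies in the subgroup.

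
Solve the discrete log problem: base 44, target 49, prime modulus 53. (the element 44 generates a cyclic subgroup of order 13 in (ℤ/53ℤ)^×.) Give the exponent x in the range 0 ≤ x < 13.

10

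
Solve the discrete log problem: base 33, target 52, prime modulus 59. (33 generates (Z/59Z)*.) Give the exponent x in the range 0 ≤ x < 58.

Successive powers of 33 modulo 59:
  33^0=1  33^1=33  33^2=27  33^3=6  33^4=21  33^5=44
  33^6=36  33^7=8  33^8=28  33^9=39  33^10=48  33^11=50
  33^12=57  33^13=52
So 33^13 ≡ 52 (mod 59), giving x = 13.

13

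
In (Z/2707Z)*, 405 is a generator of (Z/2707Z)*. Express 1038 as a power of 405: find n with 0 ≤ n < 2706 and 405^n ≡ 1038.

Baby-step giant-step with m = ceil(sqrt(2706)) = 53.
Baby table (405^j mod 2707 for j=0..52):
  0:1  1:405  2:1605  3:345  4:1668  5:1497  6:2624  7:1576
  8:2135  9:1142  10:2320  11:271  12:1475  13:1835  14:1457  15:2666
  16:2344  17:1870  18:2097  19:1994  20:884  21:696  22:352  23:1796
  24:1904  25:2332  26:2424  27:1786  28:561  29:2524  30:1681  31:1348
  32:1833  33:647  34:2163  35:1654  36:1241  37:1810  38:2160  39:439
  40:1840  41:775  42:2570  43:1362  44:2089  45:1461  46:1579  47:643
  48:543  49:648  50:2568  51:552  52:1586
Giant step factor: 405^(-53) ≡ 955 (mod 2707).
Scan 1038·955^i mod 2707 for i = 0, 1, …:
  i=0: 1038   i=1: 528   i=2: 738   i=3: 970
  i=4: 556   i=5: 408   i=6: 2539   i=7: 1980
  i=8: 1414   i=9: 2284     …   i=37: 1520
  i=38: 648
Match at i=38, j=49: n = 38·53 + 49 = 2063.

2063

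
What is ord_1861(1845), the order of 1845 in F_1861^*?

The order of 1845 must divide p − 1 = 1860 = 2^2 · 3 · 5 · 31.
Divisors: 1, 2, 3, 4, 5, 6, 10, 12, 15, 20, 30, 31, 60, 62, 93, 124, 155, 186, 310, 372, 465, 620, 930, 1860.
Check each in increasing order: 1845^1 ≡ 1845;  1845^2 ≡ 256;  1845^3 ≡ 1487;  1845^4 ≡ 401;  1845^5 ≡ 1028;  1845^6 ≡ 301;  1845^10 ≡ 1597;  1845^12 ≡ 1273;  1845^15 ≡ 314;  1845^20 ≡ 839;  1845^30 ≡ 1824;  1845^31 ≡ 592;  1845^60 ≡ 1369;  1845^62 ≡ 596;  1845^93 ≡ 1103;  1845^124 ≡ 1626;  1845^155 ≡ 455;  1845^186 ≡ 1376;  1845^310 ≡ 454;  1845^372 ≡ 739;  1845^465 ≡ 1860;  1845^620 ≡ 1406;  1845^930 ≡ 1.
Smallest exponent giving 1 is 930.

930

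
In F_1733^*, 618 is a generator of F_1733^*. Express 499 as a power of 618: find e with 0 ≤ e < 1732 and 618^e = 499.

1671

Baby-step giant-step with m = ceil(sqrt(1732)) = 42.
Baby table (618^j mod 1733 for j=0..41):
  0:1  1:618  2:664  3:1364  4:714  5:1070  6:987  7:1683
  8:294  9:1460  10:1120  11:693  12:223  13:907  14:767  15:897
  16:1519  17:1189  18:10  19:981  20:1441  21:1509  22:208  23:302
  24:1205  25:1233  26:1207  27:736  28:802  29:1731  30:497  31:405
  32:738  33:305  34:1326  35:1492  36:100  37:1145  38:546  39:1226
  40:347  41:1287
Giant step factor: 618^(-42) ≡ 813 (mod 1733).
Scan 499·813^i mod 1733 for i = 0, 1, …:
  i=0: 499   i=1: 165   i=2: 704   i=3: 462
  i=4: 1278   i=5: 947   i=6: 459   i=7: 572
  i=8: 592   i=9: 1255     …   i=38: 1290
  i=39: 305
Match at i=39, j=33: e = 39·42 + 33 = 1671.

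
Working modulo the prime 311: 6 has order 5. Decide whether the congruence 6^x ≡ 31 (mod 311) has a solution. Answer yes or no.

⟨6⟩ has order 5; its elements mod 311 are {1, 6, 36, 52, 216}.
31 is not in this set.

no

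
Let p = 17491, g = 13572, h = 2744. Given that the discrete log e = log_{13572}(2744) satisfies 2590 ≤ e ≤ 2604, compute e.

Compute 13572^2590 mod 17491 = 13545, then multiply by 13572 repeatedly:
  13572^2590=13545  13572^2591=2330  13572^2592=16523  13572^2593=15536  13572^2594=587
  13572^2595=8359  13572^2596=1722  13572^2597=3008  13572^2598=582  13572^2599=10463
  13572^2600=11898  13572^2601=2744
Found 2744 at exponent 2601.

2601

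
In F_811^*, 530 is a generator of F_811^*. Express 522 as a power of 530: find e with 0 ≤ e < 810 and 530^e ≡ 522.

775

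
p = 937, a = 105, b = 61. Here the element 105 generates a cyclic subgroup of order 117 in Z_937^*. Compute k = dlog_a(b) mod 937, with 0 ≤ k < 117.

24

Successive powers of 105 modulo 937:
  105^0=1  105^1=105  105^2=718  105^3=430  105^4=174  105^5=467
  105^6=311  105^7=797  105^8=292  105^9=676  105^10=705  105^11=2
  105^12=210  105^13=499  105^14=860  105^15=348  105^16=934  105^17=622
  105^18=657  105^19=584  105^20=415  105^21=473  105^22=4  105^23=420
  105^24=61
So 105^24 ≡ 61 (mod 937), giving k = 24.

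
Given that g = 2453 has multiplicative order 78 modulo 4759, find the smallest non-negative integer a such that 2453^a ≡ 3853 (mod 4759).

3

Baby-step giant-step with m = ceil(sqrt(78)) = 9.
Baby table (2453^j mod 4759 for j=0..8):
  0:1  1:2453  2:1833  3:3853  4:35  5:193  6:2288  7:1603
  8:1225
Giant step factor: 2453^(-9) ≡ 1061 (mod 4759).
Scan 3853·1061^i mod 4759 for i = 0, 1, …:
  i=0: 3853
Match at i=0, j=3: a = 0·9 + 3 = 3.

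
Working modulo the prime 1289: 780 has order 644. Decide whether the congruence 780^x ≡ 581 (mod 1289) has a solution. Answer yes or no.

yes

581 ∈ ⟨780⟩ iff 581^644 ≡ 1 (mod 1289), since |⟨780⟩| = 644.
581^644 mod 1289 = 1.
Since 1 = 1, 581 lies in the subgroup.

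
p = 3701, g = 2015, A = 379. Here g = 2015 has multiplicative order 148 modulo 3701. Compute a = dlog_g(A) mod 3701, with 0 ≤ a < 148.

Baby-step giant-step with m = ceil(sqrt(148)) = 13.
Baby table (2015^j mod 3701 for j=0..12):
  0:1  1:2015  2:228  3:496  4:170  5:2058  6:1750  7:2898
  8:2993  9:1966  10:1420  11:427  12:1773
Giant step factor: 2015^(-13) ≡ 357 (mod 3701).
Scan 379·357^i mod 3701 for i = 0, 1, …:
  i=0: 379   i=1: 2067   i=2: 1420
Match at i=2, j=10: a = 2·13 + 10 = 36.

36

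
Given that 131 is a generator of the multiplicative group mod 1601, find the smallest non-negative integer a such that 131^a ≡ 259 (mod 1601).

1043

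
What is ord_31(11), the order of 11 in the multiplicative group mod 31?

The order of 11 must divide p − 1 = 30 = 2 · 3 · 5.
Divisors: 1, 2, 3, 5, 6, 10, 15, 30.
Check each in increasing order: 11^1 ≡ 11;  11^2 ≡ 28;  11^3 ≡ 29;  11^5 ≡ 6;  11^6 ≡ 4;  11^10 ≡ 5;  11^15 ≡ 30;  11^30 ≡ 1.
Smallest exponent giving 1 is 30.

30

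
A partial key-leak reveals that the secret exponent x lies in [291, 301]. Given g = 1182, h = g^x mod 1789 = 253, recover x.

293

Compute 1182^291 mod 1789 = 881, then multiply by 1182 repeatedly:
  1182^291=881  1182^292=144  1182^293=253
Found 253 at exponent 293.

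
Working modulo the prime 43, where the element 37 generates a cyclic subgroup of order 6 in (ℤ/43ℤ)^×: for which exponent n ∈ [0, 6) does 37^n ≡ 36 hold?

Successive powers of 37 modulo 43:
  37^0=1  37^1=37  37^2=36
So 37^2 ≡ 36 (mod 43), giving n = 2.

2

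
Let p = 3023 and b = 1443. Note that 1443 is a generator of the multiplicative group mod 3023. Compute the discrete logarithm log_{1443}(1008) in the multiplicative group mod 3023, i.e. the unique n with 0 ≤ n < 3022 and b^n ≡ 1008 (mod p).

Baby-step giant-step with m = ceil(sqrt(3022)) = 55.
Baby table (1443^j mod 3023 for j=0..54):
  0:1  1:1443  2:2425  3:1664  4:890  5:2518  6:2851  7:2713
  8:74  9:977  10:1093  11:2216  12:2377  13:1929  14:2387  15:1244
  16:2453  17:2769  18:2284  19:742  20:564  21:665  22:1304  23:1366
  24:142  25:2365  26:2751  27:494  28:2437  29:842  30:2783  31:1325
  32:1439  33:2699  34:1033  35:280  36:1981  37:1848  38:378  39:1314
  40:681  41:208  42:867  43:2582  44:1490  45:717  46:765  47:500
  48:2026  49:277  50:675  51:619  52:1432  53:1667  54:2196
Giant step factor: 1443^(-55) ≡ 238 (mod 3023).
Scan 1008·238^i mod 3023 for i = 0, 1, …:
  i=0: 1008   i=1: 1087   i=2: 1751   i=3: 2587
  i=4: 2037   i=5: 1126   i=6: 1964   i=7: 1890
  i=8: 2416   i=9: 638     …   i=37: 1342
  i=38: 1981
Match at i=38, j=36: n = 38·55 + 36 = 2126.

2126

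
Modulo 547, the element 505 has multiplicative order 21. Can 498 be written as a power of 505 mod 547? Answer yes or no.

no

⟨505⟩ has order 21; its elements mod 547 are {1, 9, 13, 14, 40, 81, 117, 123, 126, 169, 178, 182, 196, 304, 360, 427, 505, 506, 508, 520, 544}.
498 is not in this set.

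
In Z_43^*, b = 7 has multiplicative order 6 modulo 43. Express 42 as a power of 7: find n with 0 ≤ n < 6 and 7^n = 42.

3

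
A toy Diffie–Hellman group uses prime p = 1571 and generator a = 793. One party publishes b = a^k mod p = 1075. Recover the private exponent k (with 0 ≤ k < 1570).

1473

Baby-step giant-step with m = ceil(sqrt(1570)) = 40.
Baby table (793^j mod 1571 for j=0..39):
  0:1  1:793  2:449  3:1011  4:513  5:1491  6:971  7:213
  8:812  9:1377  10:116  11:870  12:241  13:1022  14:1381  15:146
  16:1095  17:1143  18:1503  19:1061  20:888  21:376  22:1249  23:727
  24:1525  25:1226  26:1340  27:624  28:1538  29:538  30:893  31:1199
  32:352  33:1069  34:948  35:826  36:1482  37:118  38:885  39:1139
Giant step factor: 793^(-40) ≡ 529 (mod 1571).
Scan 1075·529^i mod 1571 for i = 0, 1, …:
  i=0: 1075   i=1: 1544   i=2: 1427   i=3: 803
  i=4: 617   i=5: 1196   i=6: 1142   i=7: 854
  i=8: 889   i=9: 552     …   i=35: 495
  i=36: 1069
Match at i=36, j=33: k = 36·40 + 33 = 1473.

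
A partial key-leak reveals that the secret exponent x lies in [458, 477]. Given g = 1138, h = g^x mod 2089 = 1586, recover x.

460

Compute 1138^458 mod 2089 = 1125, then multiply by 1138 repeatedly:
  1138^458=1125  1138^459=1782  1138^460=1586
Found 1586 at exponent 460.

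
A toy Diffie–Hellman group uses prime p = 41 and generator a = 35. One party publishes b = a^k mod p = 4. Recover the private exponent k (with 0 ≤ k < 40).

Successive powers of 35 modulo 41:
  35^0=1  35^1=35  35^2=36  35^3=30  35^4=25  35^5=14
  35^6=39  35^7=12  35^8=10  35^9=22  35^10=32  35^11=13
  35^12=4
So 35^12 ≡ 4 (mod 41), giving k = 12.

12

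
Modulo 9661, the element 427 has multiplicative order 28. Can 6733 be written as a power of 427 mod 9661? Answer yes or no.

yes

6733 ∈ ⟨427⟩ iff 6733^28 ≡ 1 (mod 9661), since |⟨427⟩| = 28.
6733^28 mod 9661 = 1.
Since 1 = 1, 6733 lies in the subgroup.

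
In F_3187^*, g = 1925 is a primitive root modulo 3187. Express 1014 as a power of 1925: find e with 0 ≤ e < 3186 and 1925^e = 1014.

3068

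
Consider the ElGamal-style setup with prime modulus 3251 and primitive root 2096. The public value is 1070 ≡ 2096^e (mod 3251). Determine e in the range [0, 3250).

2700

Baby-step giant-step with m = ceil(sqrt(3250)) = 58.
Baby table (2096^j mod 3251 for j=0..57):
  0:1  1:2096  2:1115  3:2822  4:1343  5:2813  6:1985  7:2531
  8:2595  9:197  10:35  11:1838  12:13  13:1240  14:1491  15:925
  16:1204  17:808  18:3048  19:393  20:1225  21:2561  22:455  23:1137
  24:169  25:3116  26:3128  27:2272  28:2648  29:751  30:612  31:1858
  32:2921  33:783  34:2664  35:1777  36:2197  37:1496  38:1652  39:277
  40:1914  41:10  42:1454  43:1397  44:2212  45:426  46:2122  47:344
  48:2553  49:3193  50:1970  51:350  52:2125  53:130  54:2647  55:1906
  56:2748  57:2287
Giant step factor: 2096^(-58) ≡ 2635 (mod 3251).
Scan 1070·2635^i mod 3251 for i = 0, 1, …:
  i=0: 1070   i=1: 833   i=2: 530   i=3: 1871
  i=4: 1569   i=5: 2294   i=6: 1081   i=7: 559
  i=8: 262   i=9: 1158     …   i=45: 2671
  i=46: 2921
Match at i=46, j=32: e = 46·58 + 32 = 2700.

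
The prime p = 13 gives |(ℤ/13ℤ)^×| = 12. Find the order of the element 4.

6

The order of 4 must divide p − 1 = 12 = 2^2 · 3.
Divisors: 1, 2, 3, 4, 6, 12.
Check each in increasing order: 4^1 ≡ 4;  4^2 ≡ 3;  4^3 ≡ 12;  4^4 ≡ 9;  4^6 ≡ 1.
Smallest exponent giving 1 is 6.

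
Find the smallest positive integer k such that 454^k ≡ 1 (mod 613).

The order of 454 must divide p − 1 = 612 = 2^2 · 3^2 · 17.
Divisors: 1, 2, 3, 4, 6, 9, 12, 17, 18, 34, 36, 51, 68, 102, 153, 204, 306, 612.
Check each in increasing order: 454^1 ≡ 454;  454^2 ≡ 148;  454^3 ≡ 375;  454^4 ≡ 449;  454^6 ≡ 248;  454^9 ≡ 437;  454^12 ≡ 204;  454^17 ≡ 503;  454^18 ≡ 326;  454^34 ≡ 453;  454^36 ≡ 227;  454^51 ≡ 436;  454^68 ≡ 467;  454^102 ≡ 66;  454^153 ≡ 578;  454^204 ≡ 65;  454^306 ≡ 612;  454^612 ≡ 1.
Smallest exponent giving 1 is 612.

612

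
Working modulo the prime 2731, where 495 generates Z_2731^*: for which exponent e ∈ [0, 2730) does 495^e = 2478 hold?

2210

Baby-step giant-step with m = ceil(sqrt(2730)) = 53.
Baby table (495^j mod 2731 for j=0..52):
  0:1  1:495  2:1966  3:934  4:791  5:1012  6:1167  7:1424
  8:282  9:309  10:19  11:1212  12:1851  13:1360  14:1374  15:111
  16:325  17:2477  18:2627  19:409  20:361  21:1180  22:2397  23:1261
  24:1527  25:2109  26:713  27:636  28:755  29:2309  30:1397  31:572
  32:1847  33:2111  34:1703  35:1837  36:2623  37:1160  38:690  39:175
  40:1964  41:2675  42:2321  43:1875  44:2316  45:2131  46:679  47:192
  48:2186  49:594  50:1813  51:1667  52:403
Giant step factor: 495^(-53) ≡ 2440 (mod 2731).
Scan 2478·2440^i mod 2731 for i = 0, 1, …:
  i=0: 2478   i=1: 2617   i=2: 402   i=3: 451
  i=4: 2578   i=5: 827   i=6: 2402   i=7: 154
  i=8: 1613   i=9: 349     …   i=40: 2239
  i=41: 1160
Match at i=41, j=37: e = 41·53 + 37 = 2210.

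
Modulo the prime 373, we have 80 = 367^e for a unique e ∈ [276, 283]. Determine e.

Compute 367^276 mod 373 = 111, then multiply by 367 repeatedly:
  367^276=111  367^277=80
Found 80 at exponent 277.

277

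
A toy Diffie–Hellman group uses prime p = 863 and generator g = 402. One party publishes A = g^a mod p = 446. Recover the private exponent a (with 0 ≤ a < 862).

Baby-step giant-step with m = ceil(sqrt(862)) = 30.
Baby table (402^j mod 863 for j=0..29):
  0:1  1:402  2:223  3:757  4:538  5:526  6:17  7:793
  8:339  9:787  10:516  11:312  12:289  13:536  14:585  15:434
  16:142  17:126  18:598  19:482  20:452  21:474  22:688  23:416
  24:673  25:427  26:780  27:291  28:477  29:168
Giant step factor: 402^(-30) ≡ 587 (mod 863).
Scan 446·587^i mod 863 for i = 0, 1, …:
  i=0: 446   i=1: 313   i=2: 775   i=3: 124
  i=4: 296   i=5: 289
Match at i=5, j=12: a = 5·30 + 12 = 162.

162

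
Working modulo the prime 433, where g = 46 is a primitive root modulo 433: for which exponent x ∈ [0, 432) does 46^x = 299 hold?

69

Baby-step giant-step with m = ceil(sqrt(432)) = 21.
Baby table (46^j mod 433 for j=0..20):
  0:1  1:46  2:384  3:344  4:236  5:31  6:127  7:213
  8:272  9:388  10:95  11:40  12:108  13:205  14:337  15:347
  16:374  17:317  18:293  19:55  20:365
Giant step factor: 46^(-21) ≡ 308 (mod 433).
Scan 299·308^i mod 433 for i = 0, 1, …:
  i=0: 299   i=1: 296   i=2: 238   i=3: 127
Match at i=3, j=6: x = 3·21 + 6 = 69.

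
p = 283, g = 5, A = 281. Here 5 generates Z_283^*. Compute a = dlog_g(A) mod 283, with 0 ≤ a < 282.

132

Baby-step giant-step with m = ceil(sqrt(282)) = 17.
Baby table (5^j mod 283 for j=0..16):
  0:1  1:5  2:25  3:125  4:59  5:12  6:60  7:17
  8:85  9:142  10:144  11:154  12:204  13:171  14:6  15:30
  16:150
Giant step factor: 5^(-17) ≡ 20 (mod 283).
Scan 281·20^i mod 283 for i = 0, 1, …:
  i=0: 281   i=1: 243   i=2: 49   i=3: 131
  i=4: 73   i=5: 45   i=6: 51   i=7: 171
Match at i=7, j=13: a = 7·17 + 13 = 132.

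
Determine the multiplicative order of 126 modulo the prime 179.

89

The order of 126 must divide p − 1 = 178 = 2 · 89.
Divisors: 1, 2, 89, 178.
Check each in increasing order: 126^1 ≡ 126;  126^2 ≡ 124;  126^89 ≡ 1.
Smallest exponent giving 1 is 89.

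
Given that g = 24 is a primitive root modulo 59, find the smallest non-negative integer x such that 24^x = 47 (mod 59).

7

Successive powers of 24 modulo 59:
  24^0=1  24^1=24  24^2=45  24^3=18  24^4=19  24^5=43
  24^6=29  24^7=47
So 24^7 ≡ 47 (mod 59), giving x = 7.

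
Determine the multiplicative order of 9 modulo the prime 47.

The order of 9 must divide p − 1 = 46 = 2 · 23.
Divisors: 1, 2, 23, 46.
Check each in increasing order: 9^1 ≡ 9;  9^2 ≡ 34;  9^23 ≡ 1.
Smallest exponent giving 1 is 23.

23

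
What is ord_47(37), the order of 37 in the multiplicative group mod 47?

23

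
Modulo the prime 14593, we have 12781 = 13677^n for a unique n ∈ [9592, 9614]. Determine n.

9592

Compute 13677^9592 mod 14593 = 12781, then multiply by 13677 repeatedly:
  13677^9592=12781
Found 12781 at exponent 9592.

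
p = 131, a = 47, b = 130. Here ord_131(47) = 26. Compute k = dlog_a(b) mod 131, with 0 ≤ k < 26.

Successive powers of 47 modulo 131:
  47^0=1  47^1=47  47^2=113  47^3=71  47^4=62  47^5=32
  47^6=63  47^7=79  47^8=45  47^9=19  47^10=107  47^11=51
  47^12=39  47^13=130
So 47^13 ≡ 130 (mod 131), giving k = 13.

13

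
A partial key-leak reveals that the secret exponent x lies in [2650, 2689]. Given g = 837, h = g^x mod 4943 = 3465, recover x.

2657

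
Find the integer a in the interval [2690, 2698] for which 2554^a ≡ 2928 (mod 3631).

2698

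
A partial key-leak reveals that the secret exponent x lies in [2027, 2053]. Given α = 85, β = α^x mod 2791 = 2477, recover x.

2043

Compute 85^2027 mod 2791 = 189, then multiply by 85 repeatedly:
  85^2027=189  85^2028=2110  85^2029=726  85^2030=308  85^2031=1061
  85^2032=873  85^2033=1639  85^2034=2556  85^2035=2353  85^2036=1844
  85^2037=444  85^2038=1457  85^2039=1041  85^2040=1964  85^2041=2271
  85^2042=456  85^2043=2477
Found 2477 at exponent 2043.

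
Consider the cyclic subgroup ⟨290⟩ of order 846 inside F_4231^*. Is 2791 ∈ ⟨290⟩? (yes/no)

2791 ∈ ⟨290⟩ iff 2791^846 ≡ 1 (mod 4231), since |⟨290⟩| = 846.
2791^846 mod 4231 = 280.
Since 280 ≠ 1, 2791 does not lie in the subgroup.

no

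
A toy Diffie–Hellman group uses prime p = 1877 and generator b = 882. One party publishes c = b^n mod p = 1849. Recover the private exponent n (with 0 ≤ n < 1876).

1146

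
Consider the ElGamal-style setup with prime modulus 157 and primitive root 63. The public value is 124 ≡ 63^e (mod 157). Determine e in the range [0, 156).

Baby-step giant-step with m = ceil(sqrt(156)) = 13.
Baby table (63^j mod 157 for j=0..12):
  0:1  1:63  2:44  3:103  4:52  5:136  6:90  7:18
  8:35  9:7  10:127  11:151  12:93
Giant step factor: 63^(-13) ≡ 22 (mod 157).
Scan 124·22^i mod 157 for i = 0, 1, …:
  i=0: 124   i=1: 59   i=2: 42   i=3: 139
  i=4: 75   i=5: 80   i=6: 33   i=7: 98
  i=8: 115   i=9: 18
Match at i=9, j=7: e = 9·13 + 7 = 124.

124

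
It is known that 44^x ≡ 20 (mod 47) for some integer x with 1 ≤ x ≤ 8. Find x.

Compute 44^1 mod 47 = 44, then multiply by 44 repeatedly:
  44^1=44  44^2=9  44^3=20
Found 20 at exponent 3.

3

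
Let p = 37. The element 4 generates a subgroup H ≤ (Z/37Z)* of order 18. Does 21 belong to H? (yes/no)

yes

⟨4⟩ has order 18; its elements mod 37 are {1, 3, 4, 7, 9, 10, 11, 12, 16, 21, 25, 26, 27, 28, 30, 33, 34, 36}.
21 is in this set.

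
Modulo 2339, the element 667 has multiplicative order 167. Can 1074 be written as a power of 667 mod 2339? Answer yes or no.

1074 ∈ ⟨667⟩ iff 1074^167 ≡ 1 (mod 2339), since |⟨667⟩| = 167.
1074^167 mod 2339 = 1015.
Since 1015 ≠ 1, 1074 does not lie in the subgroup.

no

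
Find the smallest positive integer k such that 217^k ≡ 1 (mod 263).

The order of 217 must divide p − 1 = 262 = 2 · 131.
Divisors: 1, 2, 131, 262.
Check each in increasing order: 217^1 ≡ 217;  217^2 ≡ 12;  217^131 ≡ 262;  217^262 ≡ 1.
Smallest exponent giving 1 is 262.

262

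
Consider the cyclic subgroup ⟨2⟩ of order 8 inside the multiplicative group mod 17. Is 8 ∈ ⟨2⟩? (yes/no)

yes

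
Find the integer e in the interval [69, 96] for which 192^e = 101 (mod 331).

Compute 192^69 mod 331 = 27, then multiply by 192 repeatedly:
  192^69=27  192^70=219  192^71=11  192^72=126  192^73=29
  192^74=272  192^75=257  192^76=25  192^77=166  192^78=96
  192^79=227  192^80=223  192^81=117  192^82=287  192^83=158
  192^84=215  192^85=236  192^86=296  192^87=231  192^88=329
  192^89=278  192^90=85  192^91=101
Found 101 at exponent 91.

91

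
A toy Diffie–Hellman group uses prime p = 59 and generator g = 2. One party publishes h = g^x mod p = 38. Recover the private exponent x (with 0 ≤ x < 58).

39

Baby-step giant-step with m = ceil(sqrt(58)) = 8.
Baby table (2^j mod 59 for j=0..7):
  0:1  1:2  2:4  3:8  4:16  5:32  6:5  7:10
Giant step factor: 2^(-8) ≡ 3 (mod 59).
Scan 38·3^i mod 59 for i = 0, 1, …:
  i=0: 38   i=1: 55   i=2: 47   i=3: 23
  i=4: 10
Match at i=4, j=7: x = 4·8 + 7 = 39.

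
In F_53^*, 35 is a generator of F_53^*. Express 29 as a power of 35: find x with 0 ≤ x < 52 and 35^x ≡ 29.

34

Baby-step giant-step with m = ceil(sqrt(52)) = 8.
Baby table (35^j mod 53 for j=0..7):
  0:1  1:35  2:6  3:51  4:36  5:41  6:4  7:34
Giant step factor: 35^(-8) ≡ 42 (mod 53).
Scan 29·42^i mod 53 for i = 0, 1, …:
  i=0: 29   i=1: 52   i=2: 11   i=3: 38
  i=4: 6
Match at i=4, j=2: x = 4·8 + 2 = 34.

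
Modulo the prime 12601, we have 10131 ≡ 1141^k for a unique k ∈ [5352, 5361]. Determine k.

Compute 1141^5352 mod 12601 = 10855, then multiply by 1141 repeatedly:
  1141^5352=10855  1141^5353=11373  1141^5354=10164  1141^5355=4204  1141^5356=8384
  1141^5357=1985  1141^5358=9306  1141^5359=8104  1141^5360=10131
Found 10131 at exponent 5360.

5360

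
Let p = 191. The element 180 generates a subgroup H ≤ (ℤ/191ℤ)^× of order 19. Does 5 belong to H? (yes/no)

yes

⟨180⟩ has order 19; its elements mod 191 are {1, 5, 6, 25, 30, 32, 36, 52, 69, 107, 121, 125, 136, 150, 153, 154, 160, 177, 180}.
5 is in this set.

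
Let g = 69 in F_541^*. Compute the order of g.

135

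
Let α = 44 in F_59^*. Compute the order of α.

58

The order of 44 must divide p − 1 = 58 = 2 · 29.
Divisors: 1, 2, 29, 58.
Check each in increasing order: 44^1 ≡ 44;  44^2 ≡ 48;  44^29 ≡ 58;  44^58 ≡ 1.
Smallest exponent giving 1 is 58.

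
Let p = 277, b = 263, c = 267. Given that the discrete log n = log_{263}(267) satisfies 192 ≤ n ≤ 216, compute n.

214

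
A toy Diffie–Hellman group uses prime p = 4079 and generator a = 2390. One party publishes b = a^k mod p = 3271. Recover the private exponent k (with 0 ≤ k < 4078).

4034

Baby-step giant-step with m = ceil(sqrt(4078)) = 64.
Baby table (2390^j mod 4079 for j=0..63):
  0:1  1:2390  2:1500  3:3638  4:2471  5:3377  6:2768  7:3461
  8:3657  9:3012  10:3324  11:2547  12:1462  13:2556  14:2577  15:3819
  16:2687  17:1584  18:448  19:2022  20:3044  21:2303  22:1599  23:3666
  24:48  25:508  26:2657  27:3306  28:317  29:3015  30:2336  31:2968
  32:139  33:1811  34:471  35:3965  36:833  37:318  38:1326  39:3836
  40:2527  41:2610  42:1109  43:3239  44:3347  45:411  46:3330  47:571
  48:2304  49:3989  50:1087  51:3686  52:2979  53:1955  54:1995  55:3778
  56:2593  57:1269  58:2213  59:2686  60:3273  61:3027  62:2463  63:573
Giant step factor: 2390^(-64) ≡ 2594 (mod 4079).
Scan 3271·2594^i mod 4079 for i = 0, 1, …:
  i=0: 3271   i=1: 654   i=2: 3691   i=3: 1041
  i=4: 56   i=5: 2499   i=6: 875   i=7: 1826
  i=8: 925   i=9: 998     …   i=62: 205
  i=63: 1500
Match at i=63, j=2: k = 63·64 + 2 = 4034.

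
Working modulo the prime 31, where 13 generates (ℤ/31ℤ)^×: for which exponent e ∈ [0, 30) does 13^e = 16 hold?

6

Successive powers of 13 modulo 31:
  13^0=1  13^1=13  13^2=14  13^3=27  13^4=10  13^5=6
  13^6=16
So 13^6 ≡ 16 (mod 31), giving e = 6.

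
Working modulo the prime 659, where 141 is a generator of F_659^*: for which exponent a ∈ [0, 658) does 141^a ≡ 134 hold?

438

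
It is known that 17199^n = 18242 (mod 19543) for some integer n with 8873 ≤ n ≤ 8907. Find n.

8900

Compute 17199^8873 mod 19543 = 16878, then multiply by 17199 repeatedly:
  17199^8873=16878  17199^8874=12543  17199^8875=11423  17199^8876=17941  17199^8877=2832
  17199^8878=6412  17199^8879=18382  17199^8880=4907  17199^8881=8819  17199^8882=4758
  17199^8883=6301  17199^8884=4964  17199^8885=12012  17199^8886=5335  17199^8887=2280
  17199^8888=10462  17199^8889=3537  17199^8890=15047  17199^8891=4947  17199^8892=12774
  17199^8893=17163  17199^8894=8965  17199^8895=14308  17199^8896=17379  17199^8897=10779
  17199^8898=3123  17199^8899=8313  17199^8900=18242
Found 18242 at exponent 8900.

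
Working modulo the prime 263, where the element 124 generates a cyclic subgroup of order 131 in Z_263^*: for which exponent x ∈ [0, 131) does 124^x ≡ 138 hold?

16

Successive powers of 124 modulo 263:
  124^0=1  124^1=124  124^2=122  124^3=137  124^4=156  124^5=145
  124^6=96  124^7=69  124^8=140  124^9=2  124^10=248  124^11=244
  124^12=11  124^13=49  124^14=27  124^15=192  124^16=138
So 124^16 ≡ 138 (mod 263), giving x = 16.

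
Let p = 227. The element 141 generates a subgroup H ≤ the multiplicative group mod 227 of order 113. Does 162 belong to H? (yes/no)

no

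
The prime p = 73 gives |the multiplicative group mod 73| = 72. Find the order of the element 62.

72

The order of 62 must divide p − 1 = 72 = 2^3 · 3^2.
Divisors: 1, 2, 3, 4, 6, 8, 9, 12, 18, 24, 36, 72.
Check each in increasing order: 62^1 ≡ 62;  62^2 ≡ 48;  62^3 ≡ 56;  62^4 ≡ 41;  62^6 ≡ 70;  62^8 ≡ 2;  62^9 ≡ 51;  62^12 ≡ 9;  62^18 ≡ 46;  62^24 ≡ 8;  62^36 ≡ 72;  62^72 ≡ 1.
Smallest exponent giving 1 is 72.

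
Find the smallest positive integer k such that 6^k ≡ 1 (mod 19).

9

The order of 6 must divide p − 1 = 18 = 2 · 3^2.
Divisors: 1, 2, 3, 6, 9, 18.
Check each in increasing order: 6^1 ≡ 6;  6^2 ≡ 17;  6^3 ≡ 7;  6^6 ≡ 11;  6^9 ≡ 1.
Smallest exponent giving 1 is 9.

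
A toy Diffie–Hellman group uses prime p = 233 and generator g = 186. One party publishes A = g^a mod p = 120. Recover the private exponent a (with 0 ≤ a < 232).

Baby-step giant-step with m = ceil(sqrt(232)) = 16.
Baby table (186^j mod 233 for j=0..15):
  0:1  1:186  2:112  3:95  4:195  5:155  6:171  7:118
  8:46  9:168  10:26  11:176  12:116  13:140  14:177  15:69
Giant step factor: 186^(-16) ≡ 184 (mod 233).
Scan 120·184^i mod 233 for i = 0, 1, …:
  i=0: 120   i=1: 178   i=2: 132   i=3: 56
  i=4: 52   i=5: 15   i=6: 197   i=7: 133
  i=8: 7   i=9: 123   i=10: 31   i=11: 112
Match at i=11, j=2: a = 11·16 + 2 = 178.

178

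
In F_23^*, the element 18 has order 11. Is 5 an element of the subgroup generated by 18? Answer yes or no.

⟨18⟩ has order 11; its elements mod 23 are {1, 2, 3, 4, 6, 8, 9, 12, 13, 16, 18}.
5 is not in this set.

no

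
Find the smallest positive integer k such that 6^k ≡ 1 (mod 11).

The order of 6 must divide p − 1 = 10 = 2 · 5.
Divisors: 1, 2, 5, 10.
Check each in increasing order: 6^1 ≡ 6;  6^2 ≡ 3;  6^5 ≡ 10;  6^10 ≡ 1.
Smallest exponent giving 1 is 10.

10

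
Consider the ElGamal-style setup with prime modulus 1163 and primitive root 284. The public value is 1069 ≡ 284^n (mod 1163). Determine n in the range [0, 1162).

Baby-step giant-step with m = ceil(sqrt(1162)) = 35.
Baby table (284^j mod 1163 for j=0..34):
  0:1  1:284  2:409  3:1019  4:972  5:417  6:965  7:755
  8:428  9:600  10:602  11:7  12:825  13:537  14:155  15:989
  16:593  17:940  18:633  19:670  20:711  21:725  22:49  23:1123
  24:270  25:1085  26:1108  27:662  28:765  29:942  30:38  31:325
  32:423  33:343  34:883
Giant step factor: 284^(-35) ≡ 8 (mod 1163).
Scan 1069·8^i mod 1163 for i = 0, 1, …:
  i=0: 1069   i=1: 411   i=2: 962   i=3: 718
  i=4: 1092   i=5: 595   i=6: 108   i=7: 864
  i=8: 1097   i=9: 635   i=10: 428
Match at i=10, j=8: n = 10·35 + 8 = 358.

358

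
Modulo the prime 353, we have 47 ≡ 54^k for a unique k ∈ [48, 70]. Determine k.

54

Compute 54^48 mod 353 = 222, then multiply by 54 repeatedly:
  54^48=222  54^49=339  54^50=303  54^51=124  54^52=342
  54^53=112  54^54=47
Found 47 at exponent 54.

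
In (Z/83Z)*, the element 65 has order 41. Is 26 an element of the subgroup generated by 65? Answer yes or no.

yes

26 ∈ ⟨65⟩ iff 26^41 ≡ 1 (mod 83), since |⟨65⟩| = 41.
26^41 mod 83 = 1.
Since 1 = 1, 26 lies in the subgroup.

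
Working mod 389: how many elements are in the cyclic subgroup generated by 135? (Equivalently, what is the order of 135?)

388

The order of 135 must divide p − 1 = 388 = 2^2 · 97.
Divisors: 1, 2, 4, 97, 194, 388.
Check each in increasing order: 135^1 ≡ 135;  135^2 ≡ 331;  135^4 ≡ 252;  135^97 ≡ 115;  135^194 ≡ 388;  135^388 ≡ 1.
Smallest exponent giving 1 is 388.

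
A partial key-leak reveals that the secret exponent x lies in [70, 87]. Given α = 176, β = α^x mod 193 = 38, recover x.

Compute 176^70 mod 193 = 86, then multiply by 176 repeatedly:
  176^70=86  176^71=82  176^72=150  176^73=152  176^74=118
  176^75=117  176^76=134  176^77=38
Found 38 at exponent 77.

77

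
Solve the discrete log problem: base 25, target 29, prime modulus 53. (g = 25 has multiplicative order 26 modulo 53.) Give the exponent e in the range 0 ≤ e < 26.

11

Successive powers of 25 modulo 53:
  25^0=1  25^1=25  25^2=42  25^3=43  25^4=15  25^5=4
  25^6=47  25^7=9  25^8=13  25^9=7  25^10=16  25^11=29
So 25^11 ≡ 29 (mod 53), giving e = 11.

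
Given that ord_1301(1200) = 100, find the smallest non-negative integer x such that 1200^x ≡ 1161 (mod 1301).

Successive powers of 1200 modulo 1301:
  1200^0=1  1200^1=1200  1200^2=1094  1200^3=91  1200^4=1217  1200^5=678
  1200^6=475  1200^7=162  1200^8=551  1200^9=292  1200^10=431  1200^11=703
  1200^12=552  1200^13=191  1200^14=224  1200^15=794  1200^16=468  1200^17=869
  1200^18=699  1200^19=956  1200^20=1019  1200^21=1161
So 1200^21 ≡ 1161 (mod 1301), giving x = 21.

21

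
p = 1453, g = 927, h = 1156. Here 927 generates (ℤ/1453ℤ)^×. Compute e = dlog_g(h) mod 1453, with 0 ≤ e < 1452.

910

Baby-step giant-step with m = ceil(sqrt(1452)) = 39.
Baby table (927^j mod 1453 for j=0..38):
  0:1  1:927  2:606  3:904  4:1080  5:43  6:630  7:1357
  8:1094  9:1397  10:396  11:936  12:231  13:546  14:498  15:1045
  16:1017  17:1215  18:230  19:1072  20:1345  21:141  22:1390  23:1172
  24:1053  25:1168  26:251  27:197  28:994  29:236  30:822  31:622
  32:1206  33:605  34:1430  35:474  36:592  37:1003  38:1314
Giant step factor: 927^(-39) ≡ 786 (mod 1453).
Scan 1156·786^i mod 1453 for i = 0, 1, …:
  i=0: 1156   i=1: 491   i=2: 881   i=3: 838
  i=4: 459   i=5: 430   i=6: 884   i=7: 290
  i=8: 1272   i=9: 128     …   i=22: 522
  i=23: 546
Match at i=23, j=13: e = 23·39 + 13 = 910.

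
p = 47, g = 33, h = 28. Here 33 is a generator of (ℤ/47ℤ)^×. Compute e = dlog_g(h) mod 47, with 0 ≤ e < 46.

Baby-step giant-step with m = ceil(sqrt(46)) = 7.
Baby table (33^j mod 47 for j=0..6):
  0:1  1:33  2:8  3:29  4:17  5:44  6:42
Giant step factor: 33^(-7) ≡ 45 (mod 47).
Scan 28·45^i mod 47 for i = 0, 1, …:
  i=0: 28   i=1: 38   i=2: 18   i=3: 11
  i=4: 25   i=5: 44
Match at i=5, j=5: e = 5·7 + 5 = 40.

40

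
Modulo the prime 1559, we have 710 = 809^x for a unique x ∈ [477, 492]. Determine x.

Compute 809^477 mod 1559 = 859, then multiply by 809 repeatedly:
  809^477=859  809^478=1176  809^479=394  809^480=710
Found 710 at exponent 480.

480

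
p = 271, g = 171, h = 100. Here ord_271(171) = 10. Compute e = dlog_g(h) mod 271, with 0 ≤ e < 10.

Successive powers of 171 modulo 271:
  171^0=1  171^1=171  171^2=244  171^3=261  171^4=187  171^5=270
  171^6=100
So 171^6 ≡ 100 (mod 271), giving e = 6.

6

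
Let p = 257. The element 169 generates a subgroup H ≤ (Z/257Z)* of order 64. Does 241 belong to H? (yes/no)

241 ∈ ⟨169⟩ iff 241^64 ≡ 1 (mod 257), since |⟨169⟩| = 64.
241^64 mod 257 = 1.
Since 1 = 1, 241 lies in the subgroup.

yes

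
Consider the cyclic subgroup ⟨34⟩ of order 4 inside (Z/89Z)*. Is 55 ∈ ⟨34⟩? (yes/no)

yes

55 ∈ ⟨34⟩ iff 55^4 ≡ 1 (mod 89), since |⟨34⟩| = 4.
55^4 mod 89 = 1.
Since 1 = 1, 55 lies in the subgroup.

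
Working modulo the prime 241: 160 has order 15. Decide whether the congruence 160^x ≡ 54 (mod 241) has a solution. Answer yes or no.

54 ∈ ⟨160⟩ iff 54^15 ≡ 1 (mod 241), since |⟨160⟩| = 15.
54^15 mod 241 = 1.
Since 1 = 1, 54 lies in the subgroup.

yes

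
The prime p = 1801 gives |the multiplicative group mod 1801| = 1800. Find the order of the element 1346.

The order of 1346 must divide p − 1 = 1800 = 2^3 · 3^2 · 5^2.
Divisors: 1, 2, 3, 4, 5, 6, 8, 9, 10, 12, 15, 18, 20, 24, 25, 30, 36, 40, 45, 50, 60, 72, 75, 90, 100, 120, 150, 180, 200, 225, 300, 360, 450, 600, 900, 1800.
Check each in increasing order: 1346^1 ≡ 1346;  1346^2 ≡ 1711;  1346^3 ≡ 1328;  1346^4 ≡ 896;  1346^5 ≡ 1147;  1346^6 ≡ 405;  1346^8 ≡ 1371;  1346^9 ≡ 1142;  1346^10 ≡ 879;  1346^12 ≡ 134;  1346^15 ≡ 1454;  1346^18 ≡ 240;  1346^20 ≡ 12;  1346^24 ≡ 1747;  1346^25 ≡ 1157;  1346^30 ≡ 1543;  1346^36 ≡ 1769;  1346^40 ≡ 144;  1346^45 ≡ 1277;  1346^50 ≡ 506;  1346^60 ≡ 1728;  1346^72 ≡ 1024;  1346^75 ≡ 117;  1346^90 ≡ 824;  1346^100 ≡ 294;  1346^120 ≡ 1727;  1346^150 ≡ 1082;  1346^180 ≡ 1800;  1346^200 ≡ 1789;  1346^225 ≡ 524;  1346^300 ≡ 74;  1346^360 ≡ 1.
Smallest exponent giving 1 is 360.

360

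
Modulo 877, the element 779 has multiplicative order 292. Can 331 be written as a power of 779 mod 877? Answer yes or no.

yes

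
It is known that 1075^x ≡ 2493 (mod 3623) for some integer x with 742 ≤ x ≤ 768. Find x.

754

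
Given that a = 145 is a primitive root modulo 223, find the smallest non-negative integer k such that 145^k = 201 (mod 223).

98

Baby-step giant-step with m = ceil(sqrt(222)) = 15.
Baby table (145^j mod 223 for j=0..14):
  0:1  1:145  2:63  3:215  4:178  5:165  6:64  7:137
  8:18  9:157  10:19  11:79  12:82  13:71  14:37
Giant step factor: 145^(-15) ≡ 103 (mod 223).
Scan 201·103^i mod 223 for i = 0, 1, …:
  i=0: 201   i=1: 187   i=2: 83   i=3: 75
  i=4: 143   i=5: 11   i=6: 18
Match at i=6, j=8: k = 6·15 + 8 = 98.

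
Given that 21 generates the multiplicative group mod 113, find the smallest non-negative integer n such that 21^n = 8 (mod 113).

Baby-step giant-step with m = ceil(sqrt(112)) = 11.
Baby table (21^j mod 113 for j=0..10):
  0:1  1:21  2:102  3:108  4:8  5:55  6:25  7:73
  8:64  9:101  10:87
Giant step factor: 21^(-11) ≡ 6 (mod 113).
Scan 8·6^i mod 113 for i = 0, 1, …:
  i=0: 8
Match at i=0, j=4: n = 0·11 + 4 = 4.

4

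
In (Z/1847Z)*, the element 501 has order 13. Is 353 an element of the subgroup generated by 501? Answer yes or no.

yes

⟨501⟩ has order 13; its elements mod 1847 are {1, 123, 353, 501, 509, 518, 672, 800, 860, 916, 938, 1388, 1656}.
353 is in this set.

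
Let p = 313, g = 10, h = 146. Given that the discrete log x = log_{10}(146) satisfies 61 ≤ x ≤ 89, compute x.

61

Compute 10^61 mod 313 = 146, then multiply by 10 repeatedly:
  10^61=146
Found 146 at exponent 61.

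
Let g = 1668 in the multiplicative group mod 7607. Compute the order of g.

The order of 1668 must divide p − 1 = 7606 = 2 · 3803.
Divisors: 1, 2, 3803, 7606.
Check each in increasing order: 1668^1 ≡ 1668;  1668^2 ≡ 5669;  1668^3803 ≡ 1.
Smallest exponent giving 1 is 3803.

3803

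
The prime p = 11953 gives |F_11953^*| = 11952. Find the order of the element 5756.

5976

The order of 5756 must divide p − 1 = 11952 = 2^4 · 3^2 · 83.
Divisors: 1, 2, 3, 4, 6, 8, 9, 12, 16, 18, 24, 36, 48, 72, 83, 144, 166, 249, 332, 498, 664, 747, 996, 1328, 1494, 1992, 2988, 3984, 5976, 11952.
Check each in increasing order: 5756^1 ≡ 5756;  5756^2 ≡ 9773;  5756^3 ≡ 2570;  5756^4 ≡ 7059;  5756^6 ≡ 6844;  5756^8 ≡ 9377;  5756^9 ≡ 6217;  5756^12 ≡ 8482;  5756^16 ≡ 1861;  5756^18 ≡ 7040;  5756^24 ≡ 11170;  5756^36 ≡ 4462;  5756^48 ≡ 3486;  5756^72 ≡ 7699;  5756^83 ≡ 7437;  5756^144 ≡ 11627;  5756^166 ≡ 2438;  5756^249 ≡ 10658;  5756^332 ≡ 3203;  5756^498 ≡ 3605;  5756^664 ≡ 3535;  5756^747 ≡ 5148;  5756^996 ≡ 3114;  5756^1328 ≡ 5340;  5756^1494 ≡ 2103;  5756^1992 ≡ 3113;  5756^2988 ≡ 11952;  5756^3984 ≡ 8839;  5756^5976 ≡ 1.
Smallest exponent giving 1 is 5976.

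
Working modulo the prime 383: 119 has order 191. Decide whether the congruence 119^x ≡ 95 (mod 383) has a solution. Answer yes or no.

95 ∈ ⟨119⟩ iff 95^191 ≡ 1 (mod 383), since |⟨119⟩| = 191.
95^191 mod 383 = 382.
Since 382 ≠ 1, 95 does not lie in the subgroup.

no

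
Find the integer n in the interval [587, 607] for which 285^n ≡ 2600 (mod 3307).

Compute 285^587 mod 3307 = 2624, then multiply by 285 repeatedly:
  285^587=2624  285^588=458  285^589=1557  285^590=607  285^591=1031
  285^592=2819  285^593=3121  285^594=3209  285^595=1833  285^596=3206
  285^597=978  285^598=942  285^599=603  285^600=3198  285^601=2005
  285^602=2621  285^603=2910  285^604=2600
Found 2600 at exponent 604.

604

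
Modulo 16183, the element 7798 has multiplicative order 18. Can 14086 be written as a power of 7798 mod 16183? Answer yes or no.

14086 ∈ ⟨7798⟩ iff 14086^18 ≡ 1 (mod 16183), since |⟨7798⟩| = 18.
14086^18 mod 16183 = 1785.
Since 1785 ≠ 1, 14086 does not lie in the subgroup.

no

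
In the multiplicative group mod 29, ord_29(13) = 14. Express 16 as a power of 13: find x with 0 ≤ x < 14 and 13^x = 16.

Successive powers of 13 modulo 29:
  13^0=1  13^1=13  13^2=24  13^3=22  13^4=25  13^5=6
  13^6=20  13^7=28  13^8=16
So 13^8 ≡ 16 (mod 29), giving x = 8.

8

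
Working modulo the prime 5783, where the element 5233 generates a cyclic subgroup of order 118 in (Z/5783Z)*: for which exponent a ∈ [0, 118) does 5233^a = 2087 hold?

Baby-step giant-step with m = ceil(sqrt(118)) = 11.
Baby table (5233^j mod 5783 for j=0..10):
  0:1  1:5233  2:1784  3:1910  4:2006  5:1253  6:4810  7:3114
  8:4851  9:3696  10:2816
Giant step factor: 5233^(-11) ≡ 4725 (mod 5783).
Scan 2087·4725^i mod 5783 for i = 0, 1, …:
  i=0: 2087   i=1: 1060   i=2: 422   i=3: 4598
  i=4: 4602   i=5: 370   i=6: 1784
Match at i=6, j=2: a = 6·11 + 2 = 68.

68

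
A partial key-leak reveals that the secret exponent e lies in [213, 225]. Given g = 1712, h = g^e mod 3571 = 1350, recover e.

222

Compute 1712^213 mod 3571 = 3225, then multiply by 1712 repeatedly:
  1712^213=3225  1712^214=434  1712^215=240  1712^216=215  1712^217=267
  1712^218=16  1712^219=2395  1712^220=732  1712^221=3334  1712^222=1350
Found 1350 at exponent 222.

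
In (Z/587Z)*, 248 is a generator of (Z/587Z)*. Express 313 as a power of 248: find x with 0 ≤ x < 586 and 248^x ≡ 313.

58

Baby-step giant-step with m = ceil(sqrt(586)) = 25.
Baby table (248^j mod 587 for j=0..24):
  0:1  1:248  2:456  3:384  4:138  5:178  6:119  7:162
  8:260  9:497  10:573  11:50  12:73  13:494  14:416  15:443
  16:95  17:80  18:469  19:86  20:196  21:474  22:152  23:128
  24:46
Giant step factor: 248^(-25) ≡ 465 (mod 587).
Scan 313·465^i mod 587 for i = 0, 1, …:
  i=0: 313   i=1: 556   i=2: 260
Match at i=2, j=8: x = 2·25 + 8 = 58.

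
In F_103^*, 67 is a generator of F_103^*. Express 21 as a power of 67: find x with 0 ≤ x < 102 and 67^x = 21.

19

Baby-step giant-step with m = ceil(sqrt(102)) = 11.
Baby table (67^j mod 103 for j=0..10):
  0:1  1:67  2:60  3:3  4:98  5:77  6:9  7:88
  8:25  9:27  10:58
Giant step factor: 67^(-11) ≡ 11 (mod 103).
Scan 21·11^i mod 103 for i = 0, 1, …:
  i=0: 21   i=1: 25
Match at i=1, j=8: x = 1·11 + 8 = 19.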